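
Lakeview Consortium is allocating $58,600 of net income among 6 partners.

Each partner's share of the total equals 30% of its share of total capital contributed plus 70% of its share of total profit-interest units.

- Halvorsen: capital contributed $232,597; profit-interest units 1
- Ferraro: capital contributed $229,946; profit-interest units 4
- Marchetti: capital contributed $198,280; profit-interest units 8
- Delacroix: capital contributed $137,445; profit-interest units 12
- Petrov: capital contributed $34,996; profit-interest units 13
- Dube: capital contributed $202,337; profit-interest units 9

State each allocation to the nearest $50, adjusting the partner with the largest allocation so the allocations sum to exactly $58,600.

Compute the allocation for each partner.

Halvorsen: $4,800; Ferraro: $7,400; Marchetti: $10,350; Delacroix: $12,800; Petrov: $11,950; Dube: $11,300

Capital contributed total 1,035,601; profit-interest units total 47.
Combined weights (30% capital contributed + 70% profit-interest units): Halvorsen 0.0823; Ferraro 0.1262; Marchetti 0.1766; Delacroix 0.2185; Petrov 0.2038; Dube 0.1927.
Unrounded shares: Halvorsen 4,821.25; Ferraro 7,394.55; Marchetti 10,348.06; Delacroix 12,806.41; Petrov 11,940.04; Dube 11,289.70.
Rounded to nearest $50: Halvorsen $4,800; Ferraro $7,400; Marchetti $10,350; Delacroix $12,800; Petrov $11,950; Dube $11,300. Sum = $58,600.
Rounded total matches; no reconciliation needed.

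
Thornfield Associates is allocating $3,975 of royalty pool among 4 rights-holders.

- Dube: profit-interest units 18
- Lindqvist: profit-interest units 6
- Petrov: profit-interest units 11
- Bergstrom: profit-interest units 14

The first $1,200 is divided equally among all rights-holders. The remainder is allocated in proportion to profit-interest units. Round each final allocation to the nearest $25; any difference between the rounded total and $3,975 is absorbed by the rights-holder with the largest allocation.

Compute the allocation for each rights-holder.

Dube: $1,300 · Lindqvist: $650 · Petrov: $925 · Bergstrom: $1,100

First tranche $1,200 split equally: $300 each.
Remainder $2,775 by profit-interest units (total 49): Dube 1,019.39 → $1,025; Lindqvist 339.80 → $350; Petrov 622.96 → $625; Bergstrom 792.86 → $800.
Rounding difference −$25 on remainder applied to Dube.
Totals: Dube $300 + $1,000 = $1,300; Lindqvist $300 + $350 = $650; Petrov $300 + $625 = $925; Bergstrom $300 + $800 = $1,100.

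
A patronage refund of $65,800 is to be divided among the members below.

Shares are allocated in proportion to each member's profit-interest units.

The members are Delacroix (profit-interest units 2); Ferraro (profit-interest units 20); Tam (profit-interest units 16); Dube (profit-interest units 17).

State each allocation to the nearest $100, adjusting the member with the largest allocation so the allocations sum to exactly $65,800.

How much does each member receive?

Combined profit-interest units = 55.
Proportional shares: Delacroix 2/55 × $65,800 = 2,392.73; Ferraro 20/55 × $65,800 = 23,927.27; Tam 16/55 × $65,800 = 19,141.82; Dube 17/55 × $65,800 = 20,338.18.
Rounded to nearest $100: Delacroix $2,400; Ferraro $23,900; Tam $19,100; Dube $20,300. Sum = $65,700.
Difference $65,800 − $65,700 = +$100 applied to largest allocation (Ferraro): Ferraro becomes $24,000.

Delacroix: $2,400 | Ferraro: $24,000 | Tam: $19,100 | Dube: $20,300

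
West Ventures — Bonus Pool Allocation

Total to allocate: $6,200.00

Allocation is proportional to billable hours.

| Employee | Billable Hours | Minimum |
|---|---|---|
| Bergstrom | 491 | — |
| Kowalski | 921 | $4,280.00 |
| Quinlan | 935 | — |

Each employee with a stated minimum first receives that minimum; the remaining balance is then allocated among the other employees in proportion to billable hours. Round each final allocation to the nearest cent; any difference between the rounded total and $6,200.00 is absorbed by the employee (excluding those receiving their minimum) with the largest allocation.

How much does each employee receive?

Fund the minimums — Kowalski $4,280.00. Residual $1,920.00.
Residual split over remaining billable hours 1,426: Bergstrom 661.0940 → $661.09; Quinlan 1,258.9060 → $1,258.91.

Bergstrom: $661.09 | Kowalski: $4,280.00 | Quinlan: $1,258.91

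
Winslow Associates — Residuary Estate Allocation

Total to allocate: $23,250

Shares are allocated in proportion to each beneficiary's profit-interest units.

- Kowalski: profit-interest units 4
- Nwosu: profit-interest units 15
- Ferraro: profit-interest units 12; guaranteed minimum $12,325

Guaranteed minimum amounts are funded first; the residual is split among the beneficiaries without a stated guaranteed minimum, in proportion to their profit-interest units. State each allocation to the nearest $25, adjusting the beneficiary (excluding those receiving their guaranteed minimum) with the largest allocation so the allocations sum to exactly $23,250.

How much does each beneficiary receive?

Kowalski: $2,300 · Nwosu: $8,625 · Ferraro: $12,325

Fund the minimums — Ferraro $12,325. Balance $10,925.
Balance split over remaining profit-interest units 19: Kowalski 2,300.00 → $2,300; Nwosu 8,625.00 → $8,625.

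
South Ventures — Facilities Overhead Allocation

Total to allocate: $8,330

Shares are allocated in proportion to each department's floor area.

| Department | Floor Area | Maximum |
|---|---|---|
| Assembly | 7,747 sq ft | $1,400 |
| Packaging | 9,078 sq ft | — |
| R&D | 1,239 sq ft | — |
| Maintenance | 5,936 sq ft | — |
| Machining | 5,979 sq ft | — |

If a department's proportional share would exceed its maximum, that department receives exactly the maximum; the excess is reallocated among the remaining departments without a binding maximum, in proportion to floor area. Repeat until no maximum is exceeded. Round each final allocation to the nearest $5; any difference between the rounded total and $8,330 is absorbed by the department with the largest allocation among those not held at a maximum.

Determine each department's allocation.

Sum of floor area: 29,979.
Pro-rata shares before constraints: Assembly 2,152.59; Packaging 2,522.42; R&D 344.27; Maintenance 1,649.38; Machining 1,661.33.
Held at cap: Assembly ($1,400); remaining pool $6,930 reallocated over remaining floor area 22,232.
Remaining shares: Packaging 2,829.73 → $2,830; R&D 386.21 → $385; Maintenance 1,850.33 → $1,850; Machining 1,863.73 → $1,865.

Assembly: $1,400 | Packaging: $2,830 | R&D: $385 | Maintenance: $1,850 | Machining: $1,865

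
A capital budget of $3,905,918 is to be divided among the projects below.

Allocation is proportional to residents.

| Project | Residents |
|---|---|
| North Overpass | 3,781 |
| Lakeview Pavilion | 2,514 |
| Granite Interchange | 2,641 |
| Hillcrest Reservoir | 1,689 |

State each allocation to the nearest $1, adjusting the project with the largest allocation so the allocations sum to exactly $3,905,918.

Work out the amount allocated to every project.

Total residents = 10,625.
Proportional shares: North Overpass 3,781/10,625 × $3,905,918 = 1,389,955.38; Lakeview Pavilion 2,514/10,625 × $3,905,918 = 924,186.15; Granite Interchange 2,641/10,625 × $3,905,918 = 970,873.36; Hillcrest Reservoir 1,689/10,625 × $3,905,918 = 620,903.11.
After rounding ($1): North Overpass $1,389,955; Lakeview Pavilion $924,186; Granite Interchange $970,873; Hillcrest Reservoir $620,903. Sum = $3,905,917.
Difference $3,905,918 − $3,905,917 = +$1 applied to largest allocation (North Overpass): North Overpass becomes $1,389,956.

North Overpass: $1,389,956; Lakeview Pavilion: $924,186; Granite Interchange: $970,873; Hillcrest Reservoir: $620,903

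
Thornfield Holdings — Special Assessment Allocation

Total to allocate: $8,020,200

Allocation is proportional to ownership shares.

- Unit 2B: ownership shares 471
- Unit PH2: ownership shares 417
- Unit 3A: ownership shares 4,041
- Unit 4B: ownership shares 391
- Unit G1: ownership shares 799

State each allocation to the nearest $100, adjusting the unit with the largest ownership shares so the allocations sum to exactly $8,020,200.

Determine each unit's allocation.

Unit 2B: $617,300; Unit PH2: $546,600; Unit 3A: $5,296,500; Unit 4B: $512,500; Unit G1: $1,047,300

Total ownership shares = 6,119.
Proportional shares: Unit 2B 471/6,119 × $8,020,200 = 617,341.76; Unit PH2 417/6,119 × $8,020,200 = 546,563.72; Unit 3A 4,041/6,119 × $8,020,200 = 5,296,556.33; Unit 4B 391/6,119 × $8,020,200 = 512,485.41; Unit G1 799/6,119 × $8,020,200 = 1,047,252.79.
At nearest $100: Unit 2B $617,300; Unit PH2 $546,600; Unit 3A $5,296,600; Unit 4B $512,500; Unit G1 $1,047,300. Sum = $8,020,300.
Difference $8,020,200 − $8,020,300 = −$100 applied to largest ownership shares (Unit 3A): Unit 3A becomes $5,296,500.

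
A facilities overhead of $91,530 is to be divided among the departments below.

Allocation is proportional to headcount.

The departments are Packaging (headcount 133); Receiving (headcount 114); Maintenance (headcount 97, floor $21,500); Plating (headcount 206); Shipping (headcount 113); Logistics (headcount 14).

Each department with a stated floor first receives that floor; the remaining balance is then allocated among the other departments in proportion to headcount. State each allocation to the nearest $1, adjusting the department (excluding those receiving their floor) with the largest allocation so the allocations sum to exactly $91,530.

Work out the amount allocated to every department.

Minimums first: Maintenance $21,500. Balance $70,030.
Balance split over remaining headcount 580: Packaging 16,058.60 → $16,059; Receiving 13,764.52 → $13,765; Plating 24,872.72 → $24,873; Shipping 13,643.78 → $13,644; Logistics 1,690.38 → $1,690.
Rounding difference −$1 applied to Plating → $24,872.

Packaging: $16,059; Receiving: $13,765; Maintenance: $21,500; Plating: $24,872; Shipping: $13,644; Logistics: $1,690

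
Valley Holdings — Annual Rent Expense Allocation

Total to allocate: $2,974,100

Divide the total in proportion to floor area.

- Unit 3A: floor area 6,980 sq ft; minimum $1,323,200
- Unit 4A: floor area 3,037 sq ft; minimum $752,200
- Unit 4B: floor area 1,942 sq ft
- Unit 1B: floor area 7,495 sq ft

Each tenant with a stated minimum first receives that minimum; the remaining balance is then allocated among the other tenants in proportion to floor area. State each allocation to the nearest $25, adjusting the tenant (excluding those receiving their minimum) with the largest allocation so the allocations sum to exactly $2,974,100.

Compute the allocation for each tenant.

Unit 3A: $1,323,200; Unit 4A: $752,200; Unit 4B: $184,950; Unit 1B: $713,750

Guaranteed amounts: Unit 3A $1,323,200; Unit 4A $752,200. Remaining pool $898,700.
Remaining pool split over remaining floor area 9,437: Unit 4B 184,939.64 → $184,950; Unit 1B 713,760.36 → $713,750.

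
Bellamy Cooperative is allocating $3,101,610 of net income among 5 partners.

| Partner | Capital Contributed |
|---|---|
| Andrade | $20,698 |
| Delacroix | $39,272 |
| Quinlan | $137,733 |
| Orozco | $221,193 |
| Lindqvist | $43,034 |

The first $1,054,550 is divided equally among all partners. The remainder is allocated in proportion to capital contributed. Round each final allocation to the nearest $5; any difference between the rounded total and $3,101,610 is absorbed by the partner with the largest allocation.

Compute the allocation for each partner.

Andrade: $302,635 · Delacroix: $384,945 · Quinlan: $821,280 · Orozco: $1,191,135 · Lindqvist: $401,615

First tranche $1,054,550 split equally: $210,910 each.
Remainder $2,047,060 by capital contributed (total 461,930): Andrade 91,723.96 → $91,725; Delacroix 174,035.33 → $174,035; Quinlan 610,368.92 → $610,370; Orozco 980,225.02 → $980,225; Lindqvist 190,706.77 → $190,705.
Totals: Andrade $210,910 + $91,725 = $302,635; Delacroix $210,910 + $174,035 = $384,945; Quinlan $210,910 + $610,370 = $821,280; Orozco $210,910 + $980,225 = $1,191,135; Lindqvist $210,910 + $190,705 = $401,615.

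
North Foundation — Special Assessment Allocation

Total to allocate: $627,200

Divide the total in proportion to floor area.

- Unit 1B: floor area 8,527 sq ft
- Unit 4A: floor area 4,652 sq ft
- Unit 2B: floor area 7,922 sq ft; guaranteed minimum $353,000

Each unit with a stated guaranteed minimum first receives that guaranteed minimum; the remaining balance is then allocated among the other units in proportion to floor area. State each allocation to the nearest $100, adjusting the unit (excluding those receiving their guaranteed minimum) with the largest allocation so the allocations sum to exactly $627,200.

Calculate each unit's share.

Unit 1B: $177,400 | Unit 4A: $96,800 | Unit 2B: $353,000

Fund the minimums — Unit 2B $353,000. Residual $274,200.
Residual split over remaining floor area 13,179: Unit 1B 177,411.29 → $177,400; Unit 4A 96,788.71 → $96,800.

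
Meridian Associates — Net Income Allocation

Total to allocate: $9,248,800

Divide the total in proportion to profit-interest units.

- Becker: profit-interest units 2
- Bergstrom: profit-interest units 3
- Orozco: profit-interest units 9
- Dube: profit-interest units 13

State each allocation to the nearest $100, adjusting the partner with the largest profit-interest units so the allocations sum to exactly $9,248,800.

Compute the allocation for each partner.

Becker: $685,100 | Bergstrom: $1,027,600 | Orozco: $3,082,900 | Dube: $4,453,200

Combined profit-interest units = 27.
Pro-rata amounts: Becker 2/27 × $9,248,800 = 685,096.30; Bergstrom 3/27 × $9,248,800 = 1,027,644.44; Orozco 9/27 × $9,248,800 = 3,082,933.33; Dube 13/27 × $9,248,800 = 4,453,125.93.
After rounding ($100): Becker $685,100; Bergstrom $1,027,600; Orozco $3,082,900; Dube $4,453,100. Sum = $9,248,700.
Difference $9,248,800 − $9,248,700 = +$100 applied to largest profit-interest units (Dube): Dube becomes $4,453,200.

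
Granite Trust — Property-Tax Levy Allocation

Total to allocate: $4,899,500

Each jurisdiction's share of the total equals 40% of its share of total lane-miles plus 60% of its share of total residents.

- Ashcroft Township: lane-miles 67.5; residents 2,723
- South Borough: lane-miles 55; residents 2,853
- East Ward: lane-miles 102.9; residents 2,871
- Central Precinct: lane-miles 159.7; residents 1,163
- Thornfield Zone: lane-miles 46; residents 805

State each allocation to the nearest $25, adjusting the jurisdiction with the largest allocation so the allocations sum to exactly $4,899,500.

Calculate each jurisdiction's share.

Lane-miles total 431.1; residents total 10,415.
Composite weights (40% lane-miles + 60% residents): Ashcroft Township 0.2195; South Borough 0.2154; East Ward 0.2609; Central Precinct 0.2152; Thornfield Zone 0.0891.
Pro-rata amounts: Ashcroft Township 1,075,442.11; South Borough 1,055,309.87; East Ward 1,278,146.04; Central Precinct 1,054,267.53; Thornfield Zone 436,334.44.
After rounding ($25): Ashcroft Township $1,075,450; South Borough $1,055,300; East Ward $1,278,150; Central Precinct $1,054,275; Thornfield Zone $436,325. Sum = $4,899,500.
Sum already equals the total — no adjustment.

Ashcroft Township: $1,075,450 · South Borough: $1,055,300 · East Ward: $1,278,150 · Central Precinct: $1,054,275 · Thornfield Zone: $436,325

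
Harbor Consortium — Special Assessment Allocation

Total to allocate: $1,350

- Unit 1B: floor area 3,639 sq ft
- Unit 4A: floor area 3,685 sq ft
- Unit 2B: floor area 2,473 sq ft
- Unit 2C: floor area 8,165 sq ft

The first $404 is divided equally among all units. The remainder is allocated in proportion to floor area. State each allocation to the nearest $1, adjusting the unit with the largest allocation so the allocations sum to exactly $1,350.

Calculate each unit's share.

Equal tier: $404 ÷ 4 = $101 apiece.
Remainder $946 by floor area (total 17,962): Unit 1B 191.65 → $192; Unit 4A 194.08 → $194; Unit 2B 130.24 → $130; Unit 2C 430.02 → $430.
Totals: Unit 1B $101 + $192 = $293; Unit 4A $101 + $194 = $295; Unit 2B $101 + $130 = $231; Unit 2C $101 + $430 = $531.

Unit 1B: $293 · Unit 4A: $295 · Unit 2B: $231 · Unit 2C: $531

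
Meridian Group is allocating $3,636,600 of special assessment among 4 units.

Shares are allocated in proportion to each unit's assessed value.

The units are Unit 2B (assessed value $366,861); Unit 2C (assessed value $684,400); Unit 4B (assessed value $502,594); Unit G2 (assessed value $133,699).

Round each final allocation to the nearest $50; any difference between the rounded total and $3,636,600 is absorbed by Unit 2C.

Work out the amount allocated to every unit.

Assessed value total: 1,687,554.
Proportional shares: Unit 2B 366,861/1,687,554 × $3,636,600 = 790,568.31; Unit 2C 684,400/1,687,554 × $3,636,600 = 1,474,850.01; Unit 4B 502,594/1,687,554 × $3,636,600 = 1,083,066.58; Unit G2 133,699/1,687,554 × $3,636,600 = 288,115.10.
Rounded to nearest $50: Unit 2B $790,550; Unit 2C $1,474,850; Unit 4B $1,083,050; Unit G2 $288,100. Sum = $3,636,550.
Difference $3,636,600 − $3,636,550 = +$50 applied to Unit 2C: Unit 2C becomes $1,474,900.

Unit 2B: $790,550; Unit 2C: $1,474,900; Unit 4B: $1,083,050; Unit G2: $288,100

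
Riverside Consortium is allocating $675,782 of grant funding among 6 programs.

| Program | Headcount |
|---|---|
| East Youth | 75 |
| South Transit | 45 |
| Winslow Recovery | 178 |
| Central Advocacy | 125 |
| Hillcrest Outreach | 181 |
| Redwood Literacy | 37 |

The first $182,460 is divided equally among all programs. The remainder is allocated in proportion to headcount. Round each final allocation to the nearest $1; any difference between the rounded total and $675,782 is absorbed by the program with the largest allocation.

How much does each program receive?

Equal tier: $182,460 ÷ 6 = $30,410 apiece.
Remainder $493,322 by headcount (total 641): East Youth 57,720.98 → $57,721; South Transit 34,632.59 → $34,633; Winslow Recovery 136,991.13 → $136,991; Central Advocacy 96,201.64 → $96,202; Hillcrest Outreach 139,299.97 → $139,300; Redwood Literacy 28,475.68 → $28,476.
Rounding difference −$1 on remainder applied to Hillcrest Outreach.
Totals: East Youth $30,410 + $57,721 = $88,131; South Transit $30,410 + $34,633 = $65,043; Winslow Recovery $30,410 + $136,991 = $167,401; Central Advocacy $30,410 + $96,202 = $126,612; Hillcrest Outreach $30,410 + $139,299 = $169,709; Redwood Literacy $30,410 + $28,476 = $58,886.

East Youth: $88,131 · South Transit: $65,043 · Winslow Recovery: $167,401 · Central Advocacy: $126,612 · Hillcrest Outreach: $169,709 · Redwood Literacy: $58,886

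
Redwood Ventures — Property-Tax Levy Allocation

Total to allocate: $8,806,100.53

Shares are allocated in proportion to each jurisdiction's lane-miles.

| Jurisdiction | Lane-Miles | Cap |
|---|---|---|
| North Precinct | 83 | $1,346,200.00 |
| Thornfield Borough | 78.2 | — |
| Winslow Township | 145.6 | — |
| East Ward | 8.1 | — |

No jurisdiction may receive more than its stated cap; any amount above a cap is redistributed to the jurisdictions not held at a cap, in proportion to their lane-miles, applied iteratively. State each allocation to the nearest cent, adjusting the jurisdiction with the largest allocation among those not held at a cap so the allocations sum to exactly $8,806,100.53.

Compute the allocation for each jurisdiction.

North Precinct: $1,346,200.00; Thornfield Borough: $2,515,585.26; Winslow Township: $4,683,749.53; East Ward: $260,565.74

Total lane-miles = 314.9.
Pro-rata shares before constraints: North Precinct 2,321,074.4490; Thornfield Borough 2,186,843.6375; Winslow Township 4,071,667.9491; East Ward 226,514.4944.
Capped: North Precinct ($1,346,200.00); balance $7,459,900.53 reallocated over remaining lane-miles 231.9.
Remaining shares: Thornfield Borough 2,515,585.2585 → $2,515,585.26; Winslow Township 4,683,749.53501 → $4,683,749.54; East Ward 260,565.7365 → $260,565.74.
Rounding difference −$0.01 applied to Winslow Township → $4,683,749.53.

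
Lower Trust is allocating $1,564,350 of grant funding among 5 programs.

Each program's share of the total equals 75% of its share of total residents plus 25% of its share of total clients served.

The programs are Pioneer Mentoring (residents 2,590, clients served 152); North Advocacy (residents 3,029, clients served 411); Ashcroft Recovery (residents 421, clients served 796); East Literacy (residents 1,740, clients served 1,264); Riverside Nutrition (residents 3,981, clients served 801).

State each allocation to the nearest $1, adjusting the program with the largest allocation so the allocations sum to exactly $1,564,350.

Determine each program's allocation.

Pioneer Mentoring: $275,736; North Advocacy: $349,113; Ashcroft Recovery: $132,917; East Literacy: $317,954; Riverside Nutrition: $488,630

Totals — residents 11,761, clients served 3,424.
Combined weights (75% residents + 25% clients served): Pioneer Mentoring 0.1763; North Advocacy 0.2232; Ashcroft Recovery 0.0850; East Literacy 0.2032; Riverside Nutrition 0.3124.
Unrounded shares: Pioneer Mentoring 275,736.49; North Advocacy 349,113.42; Ashcroft Recovery 132,917.13; East Literacy 317,953.62; Riverside Nutrition 488,629.33.
Rounded to nearest $1: Pioneer Mentoring $275,736; North Advocacy $349,113; Ashcroft Recovery $132,917; East Literacy $317,954; Riverside Nutrition $488,629. Sum = $1,564,349.
Difference $1,564,350 − $1,564,349 = +$1 applied to largest allocation (Riverside Nutrition): Riverside Nutrition becomes $488,630.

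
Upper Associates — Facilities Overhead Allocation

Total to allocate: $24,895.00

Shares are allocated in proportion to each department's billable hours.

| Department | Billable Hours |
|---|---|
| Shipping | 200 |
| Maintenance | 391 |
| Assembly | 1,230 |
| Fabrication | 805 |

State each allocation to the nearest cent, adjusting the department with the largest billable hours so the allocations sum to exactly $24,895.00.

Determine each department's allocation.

Shipping: $1,896.04 · Maintenance: $3,706.76 · Assembly: $11,660.64 · Fabrication: $7,631.56

Total billable hours = 200 + 391 + 1,230 + 805 = 2,626.
Unrounded shares: Shipping 1,896.0396; Maintenance 3,706.7574; Assembly 11,660.6436; Fabrication 7,631.5594.
Rounded to nearest cent: Shipping $1,896.04; Maintenance $3,706.76; Assembly $11,660.64; Fabrication $7,631.56. Sum = $24,895.00.
No rounding difference to absorb.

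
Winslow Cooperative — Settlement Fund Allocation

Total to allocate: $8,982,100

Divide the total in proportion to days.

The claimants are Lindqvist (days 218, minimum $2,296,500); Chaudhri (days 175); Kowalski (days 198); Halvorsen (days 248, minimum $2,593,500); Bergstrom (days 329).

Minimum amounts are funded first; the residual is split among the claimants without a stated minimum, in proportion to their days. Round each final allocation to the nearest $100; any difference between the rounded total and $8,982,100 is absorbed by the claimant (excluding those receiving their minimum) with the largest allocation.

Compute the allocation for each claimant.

Lindqvist: $2,296,500; Chaudhri: $1,020,100; Kowalski: $1,154,200; Halvorsen: $2,593,500; Bergstrom: $1,917,800

Fund the minimums — Lindqvist $2,296,500; Halvorsen $2,593,500. Remaining pool $4,092,100.
Remaining pool split over remaining days 702: Chaudhri 1,020,110.40 → $1,020,100; Kowalski 1,154,182.05 → $1,154,200; Bergstrom 1,917,807.55 → $1,917,800.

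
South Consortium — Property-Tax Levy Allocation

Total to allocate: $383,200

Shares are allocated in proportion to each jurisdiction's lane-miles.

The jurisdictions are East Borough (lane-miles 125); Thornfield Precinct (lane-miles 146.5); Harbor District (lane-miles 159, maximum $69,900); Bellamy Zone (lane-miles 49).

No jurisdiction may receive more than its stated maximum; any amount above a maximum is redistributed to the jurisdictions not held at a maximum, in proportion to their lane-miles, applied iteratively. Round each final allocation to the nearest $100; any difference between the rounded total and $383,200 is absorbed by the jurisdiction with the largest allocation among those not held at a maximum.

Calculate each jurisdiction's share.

East Borough: $122,200 | Thornfield Precinct: $143,200 | Harbor District: $69,900 | Bellamy Zone: $47,900

Total lane-miles = 479.5.
Proportional shares (ignoring caps): East Borough 99,895.72; Thornfield Precinct 117,077.79; Harbor District 127,067.36; Bellamy Zone 39,159.12.
Capped: Harbor District ($69,900); residual $313,300 reallocated over remaining lane-miles 320.5.
Redistributed shares: East Borough 122,191.89 → $122,200; Thornfield Precinct 143,208.89 → $143,200; Bellamy Zone 47,899.22 → $47,900.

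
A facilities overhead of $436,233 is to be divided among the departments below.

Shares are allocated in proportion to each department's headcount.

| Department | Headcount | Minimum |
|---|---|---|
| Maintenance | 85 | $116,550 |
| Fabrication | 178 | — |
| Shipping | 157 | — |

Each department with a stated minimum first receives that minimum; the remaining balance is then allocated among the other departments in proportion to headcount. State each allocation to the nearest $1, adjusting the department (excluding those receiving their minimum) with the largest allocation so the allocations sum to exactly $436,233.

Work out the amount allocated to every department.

Minimums first: Maintenance $116,550. Residual $319,683.
Residual split over remaining headcount 335: Fabrication 169,861.41 → $169,861; Shipping 149,821.59 → $149,822.

Maintenance: $116,550 · Fabrication: $169,861 · Shipping: $149,822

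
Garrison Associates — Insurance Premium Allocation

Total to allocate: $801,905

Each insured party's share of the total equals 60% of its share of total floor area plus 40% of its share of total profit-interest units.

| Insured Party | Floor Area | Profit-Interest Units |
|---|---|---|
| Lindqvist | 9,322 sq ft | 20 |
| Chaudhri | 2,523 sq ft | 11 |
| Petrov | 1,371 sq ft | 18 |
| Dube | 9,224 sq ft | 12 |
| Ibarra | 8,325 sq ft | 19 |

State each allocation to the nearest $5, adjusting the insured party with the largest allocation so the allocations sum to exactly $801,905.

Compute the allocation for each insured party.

Lindqvist: $225,975; Chaudhri: $83,565; Petrov: $93,615; Dube: $192,370; Ibarra: $206,380

Totals — floor area 30,765, profit-interest units 80.
Combined weights (60% floor area + 40% profit-interest units): Lindqvist 0.2818; Chaudhri 0.1042; Petrov 0.1167; Dube 0.2399; Ibarra 0.2574.
Raw shares: Lindqvist 225,980.04; Chaudhri 83,562.72; Petrov 93,612.93; Dube 192,371.18; Ibarra 206,378.13.
Rounded to nearest $5: Lindqvist $225,980; Chaudhri $83,565; Petrov $93,615; Dube $192,370; Ibarra $206,380. Sum = $801,910.
Difference $801,905 − $801,910 = −$5 applied to largest allocation (Lindqvist): Lindqvist becomes $225,975.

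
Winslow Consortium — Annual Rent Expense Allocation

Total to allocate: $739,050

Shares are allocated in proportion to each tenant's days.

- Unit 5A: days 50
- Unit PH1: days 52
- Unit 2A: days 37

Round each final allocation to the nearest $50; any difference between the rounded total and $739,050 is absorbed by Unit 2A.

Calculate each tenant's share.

Unit 5A: $265,850; Unit PH1: $276,500; Unit 2A: $196,700

Sum of days: 139.
Unrounded shares: Unit 5A 50/139 × $739,050 = 265,845.32; Unit PH1 52/139 × $739,050 = 276,479.14; Unit 2A 37/139 × $739,050 = 196,725.54.
At nearest $50: Unit 5A $265,850; Unit PH1 $276,500; Unit 2A $196,750. Sum = $739,100.
Difference $739,050 − $739,100 = −$50 applied to Unit 2A: Unit 2A becomes $196,700.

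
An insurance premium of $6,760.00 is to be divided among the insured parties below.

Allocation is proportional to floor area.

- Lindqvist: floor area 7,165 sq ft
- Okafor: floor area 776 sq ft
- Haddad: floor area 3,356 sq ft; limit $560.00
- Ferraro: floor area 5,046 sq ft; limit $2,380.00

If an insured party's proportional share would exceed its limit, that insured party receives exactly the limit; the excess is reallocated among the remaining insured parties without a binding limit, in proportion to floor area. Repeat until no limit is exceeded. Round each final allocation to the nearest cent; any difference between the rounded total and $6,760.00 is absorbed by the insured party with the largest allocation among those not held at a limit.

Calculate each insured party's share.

Lindqvist: $3,446.71; Okafor: $373.29; Haddad: $560.00; Ferraro: $2,380.00

Sum of floor area: 16,343.
Proportional shares (ignoring caps): Lindqvist 2,963.6786; Okafor 320.9790; Haddad 1,388.1515; Ferraro 2,087.1908.
Capped: Haddad ($560.00); balance $6,200.00 reallocated over remaining floor area 12,987.
Capped: Ferraro ($2,380.00); balance $3,820.00 reallocated over remaining floor area 7,941.
Redistributed shares: Lindqvist 3,446.7070 → $3,446.71; Okafor 373.2930 → $373.29.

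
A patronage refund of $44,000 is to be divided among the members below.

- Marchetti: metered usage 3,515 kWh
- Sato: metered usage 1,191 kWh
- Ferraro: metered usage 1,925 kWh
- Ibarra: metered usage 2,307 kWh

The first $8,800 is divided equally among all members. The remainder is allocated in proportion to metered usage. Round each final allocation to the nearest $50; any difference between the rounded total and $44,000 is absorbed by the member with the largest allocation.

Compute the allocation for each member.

$8,800 shared equally gives $2,200 per member.
Remainder $35,200 by metered usage (total 8,938): Marchetti 13,842.92 → $13,850; Sato 4,690.45 → $4,700; Ferraro 7,581.11 → $7,600; Ibarra 9,085.52 → $9,100.
Rounding difference −$50 on remainder applied to Marchetti.
Totals: Marchetti $2,200 + $13,800 = $16,000; Sato $2,200 + $4,700 = $6,900; Ferraro $2,200 + $7,600 = $9,800; Ibarra $2,200 + $9,100 = $11,300.

Marchetti: $16,000; Sato: $6,900; Ferraro: $9,800; Ibarra: $11,300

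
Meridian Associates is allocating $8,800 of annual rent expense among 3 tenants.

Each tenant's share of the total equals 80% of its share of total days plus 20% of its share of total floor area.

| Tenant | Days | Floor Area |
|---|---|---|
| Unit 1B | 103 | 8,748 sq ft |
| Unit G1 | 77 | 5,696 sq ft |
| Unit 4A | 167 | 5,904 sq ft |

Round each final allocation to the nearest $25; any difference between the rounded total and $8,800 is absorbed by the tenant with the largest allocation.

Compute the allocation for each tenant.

Unit 1B: $2,850 · Unit G1: $2,050 · Unit 4A: $3,900

Days total 347; floor area total 20,348.
Blended shares (80% days + 20% floor area): Unit 1B 0.3234; Unit G1 0.2335; Unit 4A 0.4430.
Proportional shares: Unit 1B 2,846.34; Unit G1 2,054.87; Unit 4A 3,898.79.
At nearest $25: Unit 1B $2,850; Unit G1 $2,050; Unit 4A $3,900. Sum = $8,800.
Sum already equals the total — no adjustment.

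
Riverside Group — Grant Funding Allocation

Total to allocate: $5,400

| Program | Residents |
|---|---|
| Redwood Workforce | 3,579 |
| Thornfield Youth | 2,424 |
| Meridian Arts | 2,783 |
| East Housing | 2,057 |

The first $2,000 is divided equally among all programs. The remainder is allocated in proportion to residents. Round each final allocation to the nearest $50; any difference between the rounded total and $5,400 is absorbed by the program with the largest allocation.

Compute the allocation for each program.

Redwood Workforce: $1,650 | Thornfield Youth: $1,250 | Meridian Arts: $1,350 | East Housing: $1,150

Equal tier: $2,000 ÷ 4 = $500 apiece.
Remainder $3,400 by residents (total 10,843): Redwood Workforce 1,122.25 → $1,100; Thornfield Youth 760.08 → $750; Meridian Arts 872.66 → $850; East Housing 645.01 → $650.
Rounding difference +$50 on remainder applied to Redwood Workforce.
Totals: Redwood Workforce $500 + $1,150 = $1,650; Thornfield Youth $500 + $750 = $1,250; Meridian Arts $500 + $850 = $1,350; East Housing $500 + $650 = $1,150.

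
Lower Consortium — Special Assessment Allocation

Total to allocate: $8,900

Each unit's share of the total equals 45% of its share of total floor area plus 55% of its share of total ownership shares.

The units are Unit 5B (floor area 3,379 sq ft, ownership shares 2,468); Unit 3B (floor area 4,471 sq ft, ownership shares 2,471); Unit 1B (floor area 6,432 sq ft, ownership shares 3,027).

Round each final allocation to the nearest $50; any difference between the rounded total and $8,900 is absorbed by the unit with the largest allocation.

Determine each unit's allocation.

Unit 5B: $2,450 · Unit 3B: $2,750 · Unit 1B: $3,700

Totals — floor area 14,282, ownership shares 7,966.
Blended shares (45% floor area + 55% ownership shares): Unit 5B 0.2769; Unit 3B 0.3115; Unit 1B 0.4117.
Raw shares: Unit 5B 2,464.10; Unit 3B 2,772.17; Unit 1B 3,663.73.
At nearest $50: Unit 5B $2,450; Unit 3B $2,750; Unit 1B $3,650. Sum = $8,850.
Difference $8,900 − $8,850 = +$50 applied to largest allocation (Unit 1B): Unit 1B becomes $3,700.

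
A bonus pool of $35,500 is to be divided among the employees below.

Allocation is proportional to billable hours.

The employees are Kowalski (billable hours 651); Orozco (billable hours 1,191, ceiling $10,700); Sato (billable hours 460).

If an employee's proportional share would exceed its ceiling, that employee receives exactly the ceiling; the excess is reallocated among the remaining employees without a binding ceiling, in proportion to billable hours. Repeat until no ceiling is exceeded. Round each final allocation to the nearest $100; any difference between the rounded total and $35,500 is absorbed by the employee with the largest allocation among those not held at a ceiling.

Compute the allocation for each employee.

Sum of billable hours: 2,302.
Pro-rata shares before constraints: Kowalski 10,039.31; Orozco 18,366.85; Sato 7,093.83.
Cap binds for Orozco ($10,700); balance $24,800 reallocated over remaining billable hours 1,111.
Redistributed shares: Kowalski 14,531.77 → $14,500; Sato 10,268.23 → $10,300.

Kowalski: $14,500 | Orozco: $10,700 | Sato: $10,300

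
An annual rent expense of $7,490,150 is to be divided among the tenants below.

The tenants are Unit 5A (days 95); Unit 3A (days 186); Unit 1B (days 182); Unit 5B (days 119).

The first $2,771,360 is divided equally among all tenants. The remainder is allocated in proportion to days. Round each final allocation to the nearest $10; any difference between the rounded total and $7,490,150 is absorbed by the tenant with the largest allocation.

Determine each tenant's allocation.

$2,771,360 shared equally gives $692,840 per tenant.
Remainder $4,718,790 by days (total 582): Unit 5A 770,249.23 → $770,250; Unit 3A 1,508,066.91 → $1,508,070; Unit 1B 1,475,635.36 → $1,475,640; Unit 5B 964,838.51 → $964,840.
Rounding difference −$10 on remainder applied to Unit 3A.
Totals: Unit 5A $692,840 + $770,250 = $1,463,090; Unit 3A $692,840 + $1,508,060 = $2,200,900; Unit 1B $692,840 + $1,475,640 = $2,168,480; Unit 5B $692,840 + $964,840 = $1,657,680.

Unit 5A: $1,463,090 · Unit 3A: $2,200,900 · Unit 1B: $2,168,480 · Unit 5B: $1,657,680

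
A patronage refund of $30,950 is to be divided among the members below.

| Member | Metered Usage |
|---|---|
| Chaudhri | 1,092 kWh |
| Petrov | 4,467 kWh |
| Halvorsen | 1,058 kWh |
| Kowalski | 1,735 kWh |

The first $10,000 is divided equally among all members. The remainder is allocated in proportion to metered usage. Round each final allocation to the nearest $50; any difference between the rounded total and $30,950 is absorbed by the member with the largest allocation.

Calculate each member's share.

Equal tier: $10,000 ÷ 4 = $2,500 apiece.
Remainder $20,950 by metered usage (total 8,352): Chaudhri 2,739.15 → $2,750; Petrov 11,204.94 → $11,200; Halvorsen 2,653.87 → $2,650; Kowalski 4,352.04 → $4,350.
Totals: Chaudhri $2,500 + $2,750 = $5,250; Petrov $2,500 + $11,200 = $13,700; Halvorsen $2,500 + $2,650 = $5,150; Kowalski $2,500 + $4,350 = $6,850.

Chaudhri: $5,250 | Petrov: $13,700 | Halvorsen: $5,150 | Kowalski: $6,850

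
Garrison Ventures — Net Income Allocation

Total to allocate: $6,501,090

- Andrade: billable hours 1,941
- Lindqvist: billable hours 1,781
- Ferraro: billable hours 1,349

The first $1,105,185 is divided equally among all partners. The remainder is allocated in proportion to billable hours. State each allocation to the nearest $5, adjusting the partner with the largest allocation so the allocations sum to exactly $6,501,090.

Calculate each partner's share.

Andrade: $2,433,760 | Lindqvist: $2,263,505 | Ferraro: $1,803,825

$1,105,185 shared equally gives $368,395 per partner.
Remainder $5,395,905 by billable hours (total 5,071): Andrade 2,065,362.18 → $2,065,360; Lindqvist 1,895,110.79 → $1,895,110; Ferraro 1,435,432.03 → $1,435,430.
Rounding difference +$5 on remainder applied to Andrade.
Totals: Andrade $368,395 + $2,065,365 = $2,433,760; Lindqvist $368,395 + $1,895,110 = $2,263,505; Ferraro $368,395 + $1,435,430 = $1,803,825.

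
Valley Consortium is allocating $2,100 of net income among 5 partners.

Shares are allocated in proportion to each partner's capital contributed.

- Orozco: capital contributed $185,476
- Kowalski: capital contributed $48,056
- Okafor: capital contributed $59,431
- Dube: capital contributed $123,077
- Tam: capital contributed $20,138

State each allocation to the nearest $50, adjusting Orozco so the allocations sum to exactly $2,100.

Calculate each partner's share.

Orozco: $850; Kowalski: $250; Okafor: $300; Dube: $600; Tam: $100

Sum of capital contributed: 436,178.
Raw shares: Orozco 185,476/436,178 × $2,100 = 892.98; Kowalski 48,056/436,178 × $2,100 = 231.37; Okafor 59,431/436,178 × $2,100 = 286.13; Dube 123,077/436,178 × $2,100 = 592.56; Tam 20,138/436,178 × $2,100 = 96.96.
Rounded to nearest $50: Orozco $900; Kowalski $250; Okafor $300; Dube $600; Tam $100. Sum = $2,150.
Difference $2,100 − $2,150 = −$50 applied to Orozco: Orozco becomes $850.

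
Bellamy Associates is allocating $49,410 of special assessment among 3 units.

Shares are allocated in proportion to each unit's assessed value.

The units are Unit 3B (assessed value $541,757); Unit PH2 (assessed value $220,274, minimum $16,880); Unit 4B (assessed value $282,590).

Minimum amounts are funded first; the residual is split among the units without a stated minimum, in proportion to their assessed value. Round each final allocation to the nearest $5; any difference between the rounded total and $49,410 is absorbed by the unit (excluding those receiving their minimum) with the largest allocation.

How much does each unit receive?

Minimums first: Unit PH2 $16,880. Residual $32,530.
Residual split over remaining assessed value 824,347: Unit 3B 21,378.56 → $21,380; Unit 4B 11,151.44 → $11,150.

Unit 3B: $21,380 · Unit PH2: $16,880 · Unit 4B: $11,150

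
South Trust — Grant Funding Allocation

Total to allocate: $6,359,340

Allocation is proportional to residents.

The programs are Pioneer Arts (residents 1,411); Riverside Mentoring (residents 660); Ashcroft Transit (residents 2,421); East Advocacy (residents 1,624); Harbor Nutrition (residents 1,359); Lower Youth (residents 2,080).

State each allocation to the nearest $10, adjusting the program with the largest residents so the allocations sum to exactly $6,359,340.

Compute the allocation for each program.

Pioneer Arts: $939,090 · Riverside Mentoring: $439,260 · Ashcroft Transit: $1,611,310 · East Advocacy: $1,080,850 · Harbor Nutrition: $904,480 · Lower Youth: $1,384,350

Residents total: 1,411 + 660 + 2,421 + 1,624 + 1,359 + 2,080 = 9,555.
Pro-rata amounts: Pioneer Arts 939,092.49; Riverside Mentoring 439,263.67; Ashcroft Transit 1,611,299.02; East Advocacy 1,080,854.86; Harbor Nutrition 904,483.84; Lower Youth 1,384,346.12.
After rounding ($10): Pioneer Arts $939,090; Riverside Mentoring $439,260; Ashcroft Transit $1,611,300; East Advocacy $1,080,850; Harbor Nutrition $904,480; Lower Youth $1,384,350. Sum = $6,359,330.
Difference $6,359,340 − $6,359,330 = +$10 applied to largest residents (Ashcroft Transit): Ashcroft Transit becomes $1,611,310.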